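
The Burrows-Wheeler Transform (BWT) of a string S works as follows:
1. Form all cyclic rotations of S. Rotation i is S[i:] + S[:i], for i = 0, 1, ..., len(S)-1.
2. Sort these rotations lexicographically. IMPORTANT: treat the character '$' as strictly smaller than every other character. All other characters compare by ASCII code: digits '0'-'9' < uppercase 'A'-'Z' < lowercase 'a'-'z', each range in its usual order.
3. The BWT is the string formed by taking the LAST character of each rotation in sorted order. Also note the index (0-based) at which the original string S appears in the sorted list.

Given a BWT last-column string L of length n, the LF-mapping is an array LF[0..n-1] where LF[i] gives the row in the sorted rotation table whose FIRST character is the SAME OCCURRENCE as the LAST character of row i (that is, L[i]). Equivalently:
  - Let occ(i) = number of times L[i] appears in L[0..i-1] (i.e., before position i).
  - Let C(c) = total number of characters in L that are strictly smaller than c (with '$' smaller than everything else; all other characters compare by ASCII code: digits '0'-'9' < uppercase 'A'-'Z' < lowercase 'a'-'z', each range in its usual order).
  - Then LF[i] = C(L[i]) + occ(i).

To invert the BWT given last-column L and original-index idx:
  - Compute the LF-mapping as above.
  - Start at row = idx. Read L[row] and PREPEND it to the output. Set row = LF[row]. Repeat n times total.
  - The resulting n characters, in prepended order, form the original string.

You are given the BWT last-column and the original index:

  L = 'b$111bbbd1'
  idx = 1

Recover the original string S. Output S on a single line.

Answer: 1111dbbbb$

Derivation:
LF mapping: 5 0 1 2 3 6 7 8 9 4
Walk LF starting at row 1, prepending L[row]:
  step 1: row=1, L[1]='$', prepend. Next row=LF[1]=0
  step 2: row=0, L[0]='b', prepend. Next row=LF[0]=5
  step 3: row=5, L[5]='b', prepend. Next row=LF[5]=6
  step 4: row=6, L[6]='b', prepend. Next row=LF[6]=7
  step 5: row=7, L[7]='b', prepend. Next row=LF[7]=8
  step 6: row=8, L[8]='d', prepend. Next row=LF[8]=9
  step 7: row=9, L[9]='1', prepend. Next row=LF[9]=4
  step 8: row=4, L[4]='1', prepend. Next row=LF[4]=3
  step 9: row=3, L[3]='1', prepend. Next row=LF[3]=2
  step 10: row=2, L[2]='1', prepend. Next row=LF[2]=1
Reversed output: 1111dbbbb$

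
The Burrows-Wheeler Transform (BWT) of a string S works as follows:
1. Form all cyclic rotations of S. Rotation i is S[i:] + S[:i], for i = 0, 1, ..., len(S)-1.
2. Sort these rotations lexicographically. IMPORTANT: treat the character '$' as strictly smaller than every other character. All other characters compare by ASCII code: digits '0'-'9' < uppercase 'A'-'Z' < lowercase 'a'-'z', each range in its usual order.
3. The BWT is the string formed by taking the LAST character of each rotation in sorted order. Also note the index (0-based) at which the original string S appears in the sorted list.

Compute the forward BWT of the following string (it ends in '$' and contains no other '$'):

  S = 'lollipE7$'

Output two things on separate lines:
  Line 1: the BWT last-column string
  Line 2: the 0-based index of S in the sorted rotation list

Answer: 7Epllo$li
6

Derivation:
All 9 rotations (rotation i = S[i:]+S[:i]):
  rot[0] = lollipE7$
  rot[1] = ollipE7$l
  rot[2] = llipE7$lo
  rot[3] = lipE7$lol
  rot[4] = ipE7$loll
  rot[5] = pE7$lolli
  rot[6] = E7$lollip
  rot[7] = 7$lollipE
  rot[8] = $lollipE7
Sorted (with $ < everything):
  sorted[0] = $lollipE7  (last char: '7')
  sorted[1] = 7$lollipE  (last char: 'E')
  sorted[2] = E7$lollip  (last char: 'p')
  sorted[3] = ipE7$loll  (last char: 'l')
  sorted[4] = lipE7$lol  (last char: 'l')
  sorted[5] = llipE7$lo  (last char: 'o')
  sorted[6] = lollipE7$  (last char: '$')
  sorted[7] = ollipE7$l  (last char: 'l')
  sorted[8] = pE7$lolli  (last char: 'i')
Last column: 7Epllo$li
Original string S is at sorted index 6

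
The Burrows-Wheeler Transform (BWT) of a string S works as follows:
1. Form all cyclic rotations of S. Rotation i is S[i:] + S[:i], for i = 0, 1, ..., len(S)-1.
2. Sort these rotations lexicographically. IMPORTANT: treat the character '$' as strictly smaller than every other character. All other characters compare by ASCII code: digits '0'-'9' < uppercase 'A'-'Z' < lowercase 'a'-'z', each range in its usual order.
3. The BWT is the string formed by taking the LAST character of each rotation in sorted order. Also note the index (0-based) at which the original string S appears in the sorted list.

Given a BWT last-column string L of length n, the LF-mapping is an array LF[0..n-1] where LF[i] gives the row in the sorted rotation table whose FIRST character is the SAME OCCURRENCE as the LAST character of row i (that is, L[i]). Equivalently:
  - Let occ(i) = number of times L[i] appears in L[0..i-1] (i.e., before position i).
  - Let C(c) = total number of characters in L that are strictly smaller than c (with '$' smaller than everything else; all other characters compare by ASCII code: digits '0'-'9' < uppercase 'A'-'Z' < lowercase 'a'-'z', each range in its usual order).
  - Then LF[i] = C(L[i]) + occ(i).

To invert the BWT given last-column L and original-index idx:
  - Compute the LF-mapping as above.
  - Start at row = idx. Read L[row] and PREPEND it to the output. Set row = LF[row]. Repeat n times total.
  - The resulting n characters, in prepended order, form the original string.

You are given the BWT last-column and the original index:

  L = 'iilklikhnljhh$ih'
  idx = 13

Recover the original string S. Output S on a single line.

LF mapping: 5 6 12 10 13 7 11 1 15 14 9 2 3 0 8 4
Walk LF starting at row 13, prepending L[row]:
  step 1: row=13, L[13]='$', prepend. Next row=LF[13]=0
  step 2: row=0, L[0]='i', prepend. Next row=LF[0]=5
  step 3: row=5, L[5]='i', prepend. Next row=LF[5]=7
  step 4: row=7, L[7]='h', prepend. Next row=LF[7]=1
  step 5: row=1, L[1]='i', prepend. Next row=LF[1]=6
  step 6: row=6, L[6]='k', prepend. Next row=LF[6]=11
  step 7: row=11, L[11]='h', prepend. Next row=LF[11]=2
  step 8: row=2, L[2]='l', prepend. Next row=LF[2]=12
  step 9: row=12, L[12]='h', prepend. Next row=LF[12]=3
  step 10: row=3, L[3]='k', prepend. Next row=LF[3]=10
  step 11: row=10, L[10]='j', prepend. Next row=LF[10]=9
  step 12: row=9, L[9]='l', prepend. Next row=LF[9]=14
  step 13: row=14, L[14]='i', prepend. Next row=LF[14]=8
  step 14: row=8, L[8]='n', prepend. Next row=LF[8]=15
  step 15: row=15, L[15]='h', prepend. Next row=LF[15]=4
  step 16: row=4, L[4]='l', prepend. Next row=LF[4]=13
Reversed output: lhniljkhlhkihii$

Answer: lhniljkhlhkihii$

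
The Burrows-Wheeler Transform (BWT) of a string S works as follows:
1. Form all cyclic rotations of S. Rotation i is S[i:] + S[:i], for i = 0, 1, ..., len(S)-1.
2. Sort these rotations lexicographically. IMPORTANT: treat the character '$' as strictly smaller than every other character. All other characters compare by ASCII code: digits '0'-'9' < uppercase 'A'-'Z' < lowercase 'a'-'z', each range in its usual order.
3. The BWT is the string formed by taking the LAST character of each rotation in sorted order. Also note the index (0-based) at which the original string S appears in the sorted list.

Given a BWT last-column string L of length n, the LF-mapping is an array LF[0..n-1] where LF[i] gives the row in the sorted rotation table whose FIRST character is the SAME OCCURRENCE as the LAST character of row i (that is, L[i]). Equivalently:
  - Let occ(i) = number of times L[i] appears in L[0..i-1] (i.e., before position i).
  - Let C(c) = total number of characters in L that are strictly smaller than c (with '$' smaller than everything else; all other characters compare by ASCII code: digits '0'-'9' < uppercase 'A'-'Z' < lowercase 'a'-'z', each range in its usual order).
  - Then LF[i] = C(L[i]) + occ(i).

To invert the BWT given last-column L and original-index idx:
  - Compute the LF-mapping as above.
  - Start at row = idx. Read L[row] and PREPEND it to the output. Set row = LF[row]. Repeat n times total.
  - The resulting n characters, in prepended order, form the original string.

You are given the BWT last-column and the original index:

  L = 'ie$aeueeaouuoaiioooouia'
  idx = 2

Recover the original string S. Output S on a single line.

Answer: aeeeauuioiuiooooueaaoi$

Derivation:
LF mapping: 9 5 0 1 6 19 7 8 2 13 20 21 14 3 10 11 15 16 17 18 22 12 4
Walk LF starting at row 2, prepending L[row]:
  step 1: row=2, L[2]='$', prepend. Next row=LF[2]=0
  step 2: row=0, L[0]='i', prepend. Next row=LF[0]=9
  step 3: row=9, L[9]='o', prepend. Next row=LF[9]=13
  step 4: row=13, L[13]='a', prepend. Next row=LF[13]=3
  step 5: row=3, L[3]='a', prepend. Next row=LF[3]=1
  step 6: row=1, L[1]='e', prepend. Next row=LF[1]=5
  step 7: row=5, L[5]='u', prepend. Next row=LF[5]=19
  step 8: row=19, L[19]='o', prepend. Next row=LF[19]=18
  step 9: row=18, L[18]='o', prepend. Next row=LF[18]=17
  step 10: row=17, L[17]='o', prepend. Next row=LF[17]=16
  step 11: row=16, L[16]='o', prepend. Next row=LF[16]=15
  step 12: row=15, L[15]='i', prepend. Next row=LF[15]=11
  step 13: row=11, L[11]='u', prepend. Next row=LF[11]=21
  step 14: row=21, L[21]='i', prepend. Next row=LF[21]=12
  step 15: row=12, L[12]='o', prepend. Next row=LF[12]=14
  step 16: row=14, L[14]='i', prepend. Next row=LF[14]=10
  step 17: row=10, L[10]='u', prepend. Next row=LF[10]=20
  step 18: row=20, L[20]='u', prepend. Next row=LF[20]=22
  step 19: row=22, L[22]='a', prepend. Next row=LF[22]=4
  step 20: row=4, L[4]='e', prepend. Next row=LF[4]=6
  step 21: row=6, L[6]='e', prepend. Next row=LF[6]=7
  step 22: row=7, L[7]='e', prepend. Next row=LF[7]=8
  step 23: row=8, L[8]='a', prepend. Next row=LF[8]=2
Reversed output: aeeeauuioiuiooooueaaoi$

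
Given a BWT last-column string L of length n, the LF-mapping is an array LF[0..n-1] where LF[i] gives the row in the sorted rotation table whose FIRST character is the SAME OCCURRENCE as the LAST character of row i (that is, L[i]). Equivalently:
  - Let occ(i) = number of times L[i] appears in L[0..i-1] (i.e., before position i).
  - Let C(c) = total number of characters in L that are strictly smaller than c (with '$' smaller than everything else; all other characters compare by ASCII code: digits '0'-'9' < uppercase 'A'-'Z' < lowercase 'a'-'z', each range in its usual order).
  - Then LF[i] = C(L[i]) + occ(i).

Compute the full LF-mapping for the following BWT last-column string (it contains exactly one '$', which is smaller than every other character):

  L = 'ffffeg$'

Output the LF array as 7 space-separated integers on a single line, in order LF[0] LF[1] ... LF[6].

Char counts: '$':1, 'e':1, 'f':4, 'g':1
C (first-col start): C('$')=0, C('e')=1, C('f')=2, C('g')=6
L[0]='f': occ=0, LF[0]=C('f')+0=2+0=2
L[1]='f': occ=1, LF[1]=C('f')+1=2+1=3
L[2]='f': occ=2, LF[2]=C('f')+2=2+2=4
L[3]='f': occ=3, LF[3]=C('f')+3=2+3=5
L[4]='e': occ=0, LF[4]=C('e')+0=1+0=1
L[5]='g': occ=0, LF[5]=C('g')+0=6+0=6
L[6]='$': occ=0, LF[6]=C('$')+0=0+0=0

Answer: 2 3 4 5 1 6 0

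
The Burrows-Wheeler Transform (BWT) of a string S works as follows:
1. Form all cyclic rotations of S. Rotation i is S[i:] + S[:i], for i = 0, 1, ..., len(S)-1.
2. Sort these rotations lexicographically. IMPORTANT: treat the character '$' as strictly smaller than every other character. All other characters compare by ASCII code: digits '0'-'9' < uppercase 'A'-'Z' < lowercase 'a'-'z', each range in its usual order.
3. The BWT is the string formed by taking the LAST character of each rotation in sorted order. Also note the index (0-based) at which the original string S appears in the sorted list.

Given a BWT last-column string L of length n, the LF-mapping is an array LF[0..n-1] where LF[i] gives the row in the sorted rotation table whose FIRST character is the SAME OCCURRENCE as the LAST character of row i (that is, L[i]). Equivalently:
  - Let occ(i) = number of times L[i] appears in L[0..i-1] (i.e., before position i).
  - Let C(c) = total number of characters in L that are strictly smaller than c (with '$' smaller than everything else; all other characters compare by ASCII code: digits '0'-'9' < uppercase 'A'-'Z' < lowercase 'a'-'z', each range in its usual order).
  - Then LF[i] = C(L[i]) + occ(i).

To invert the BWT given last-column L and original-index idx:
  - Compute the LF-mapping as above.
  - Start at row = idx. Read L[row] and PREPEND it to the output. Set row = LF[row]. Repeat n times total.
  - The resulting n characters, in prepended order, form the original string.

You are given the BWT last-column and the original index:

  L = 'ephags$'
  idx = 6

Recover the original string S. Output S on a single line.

LF mapping: 2 5 4 1 3 6 0
Walk LF starting at row 6, prepending L[row]:
  step 1: row=6, L[6]='$', prepend. Next row=LF[6]=0
  step 2: row=0, L[0]='e', prepend. Next row=LF[0]=2
  step 3: row=2, L[2]='h', prepend. Next row=LF[2]=4
  step 4: row=4, L[4]='g', prepend. Next row=LF[4]=3
  step 5: row=3, L[3]='a', prepend. Next row=LF[3]=1
  step 6: row=1, L[1]='p', prepend. Next row=LF[1]=5
  step 7: row=5, L[5]='s', prepend. Next row=LF[5]=6
Reversed output: spaghe$

Answer: spaghe$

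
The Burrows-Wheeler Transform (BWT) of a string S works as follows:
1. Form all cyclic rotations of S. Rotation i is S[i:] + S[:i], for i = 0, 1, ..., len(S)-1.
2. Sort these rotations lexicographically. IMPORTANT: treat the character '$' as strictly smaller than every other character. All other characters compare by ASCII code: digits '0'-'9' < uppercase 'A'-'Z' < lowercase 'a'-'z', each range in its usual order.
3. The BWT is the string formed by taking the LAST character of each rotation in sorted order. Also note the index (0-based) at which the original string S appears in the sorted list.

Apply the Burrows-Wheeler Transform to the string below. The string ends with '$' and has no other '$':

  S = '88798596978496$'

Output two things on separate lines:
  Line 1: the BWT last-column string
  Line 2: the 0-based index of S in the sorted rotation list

All 15 rotations (rotation i = S[i:]+S[:i]):
  rot[0] = 88798596978496$
  rot[1] = 8798596978496$8
  rot[2] = 798596978496$88
  rot[3] = 98596978496$887
  rot[4] = 8596978496$8879
  rot[5] = 596978496$88798
  rot[6] = 96978496$887985
  rot[7] = 6978496$8879859
  rot[8] = 978496$88798596
  rot[9] = 78496$887985969
  rot[10] = 8496$8879859697
  rot[11] = 496$88798596978
  rot[12] = 96$887985969784
  rot[13] = 6$8879859697849
  rot[14] = $88798596978496
Sorted (with $ < everything):
  sorted[0] = $88798596978496  (last char: '6')
  sorted[1] = 496$88798596978  (last char: '8')
  sorted[2] = 596978496$88798  (last char: '8')
  sorted[3] = 6$8879859697849  (last char: '9')
  sorted[4] = 6978496$8879859  (last char: '9')
  sorted[5] = 78496$887985969  (last char: '9')
  sorted[6] = 798596978496$88  (last char: '8')
  sorted[7] = 8496$8879859697  (last char: '7')
  sorted[8] = 8596978496$8879  (last char: '9')
  sorted[9] = 8798596978496$8  (last char: '8')
  sorted[10] = 88798596978496$  (last char: '$')
  sorted[11] = 96$887985969784  (last char: '4')
  sorted[12] = 96978496$887985  (last char: '5')
  sorted[13] = 978496$88798596  (last char: '6')
  sorted[14] = 98596978496$887  (last char: '7')
Last column: 6889998798$4567
Original string S is at sorted index 10

Answer: 6889998798$4567
10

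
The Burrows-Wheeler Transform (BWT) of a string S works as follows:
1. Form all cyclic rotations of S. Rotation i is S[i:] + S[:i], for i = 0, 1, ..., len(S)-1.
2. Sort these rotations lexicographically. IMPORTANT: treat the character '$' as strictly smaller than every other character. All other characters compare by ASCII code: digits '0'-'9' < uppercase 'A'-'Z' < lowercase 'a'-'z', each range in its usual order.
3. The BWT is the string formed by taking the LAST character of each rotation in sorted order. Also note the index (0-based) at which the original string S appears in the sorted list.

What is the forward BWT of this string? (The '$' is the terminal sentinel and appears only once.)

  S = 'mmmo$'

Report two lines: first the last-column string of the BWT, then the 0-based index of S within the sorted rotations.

All 5 rotations (rotation i = S[i:]+S[:i]):
  rot[0] = mmmo$
  rot[1] = mmo$m
  rot[2] = mo$mm
  rot[3] = o$mmm
  rot[4] = $mmmo
Sorted (with $ < everything):
  sorted[0] = $mmmo  (last char: 'o')
  sorted[1] = mmmo$  (last char: '$')
  sorted[2] = mmo$m  (last char: 'm')
  sorted[3] = mo$mm  (last char: 'm')
  sorted[4] = o$mmm  (last char: 'm')
Last column: o$mmm
Original string S is at sorted index 1

Answer: o$mmm
1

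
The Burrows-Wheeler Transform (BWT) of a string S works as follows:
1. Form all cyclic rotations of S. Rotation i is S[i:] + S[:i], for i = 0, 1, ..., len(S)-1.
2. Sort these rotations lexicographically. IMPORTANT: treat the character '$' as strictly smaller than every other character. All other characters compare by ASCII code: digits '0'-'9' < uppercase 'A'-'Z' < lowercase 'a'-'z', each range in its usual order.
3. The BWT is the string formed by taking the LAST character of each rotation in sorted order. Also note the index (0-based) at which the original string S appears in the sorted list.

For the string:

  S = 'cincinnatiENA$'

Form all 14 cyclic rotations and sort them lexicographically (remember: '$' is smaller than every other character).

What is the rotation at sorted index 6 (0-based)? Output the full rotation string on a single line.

Answer: cinnatiENA$cin

Derivation:
All 14 rotations (rotation i = S[i:]+S[:i]):
  rot[0] = cincinnatiENA$
  rot[1] = incinnatiENA$c
  rot[2] = ncinnatiENA$ci
  rot[3] = cinnatiENA$cin
  rot[4] = innatiENA$cinc
  rot[5] = nnatiENA$cinci
  rot[6] = natiENA$cincin
  rot[7] = atiENA$cincinn
  rot[8] = tiENA$cincinna
  rot[9] = iENA$cincinnat
  rot[10] = ENA$cincinnati
  rot[11] = NA$cincinnatiE
  rot[12] = A$cincinnatiEN
  rot[13] = $cincinnatiENA
Sorted (with $ < everything):
  sorted[0] = $cincinnatiENA
  sorted[1] = A$cincinnatiEN
  sorted[2] = ENA$cincinnati
  sorted[3] = NA$cincinnatiE
  sorted[4] = atiENA$cincinn
  sorted[5] = cincinnatiENA$
  sorted[6] = cinnatiENA$cin
  sorted[7] = iENA$cincinnat
  sorted[8] = incinnatiENA$c
  sorted[9] = innatiENA$cinc
  sorted[10] = natiENA$cincin
  sorted[11] = ncinnatiENA$ci
  sorted[12] = nnatiENA$cinci
  sorted[13] = tiENA$cincinna
sorted[6] = cinnatiENA$cin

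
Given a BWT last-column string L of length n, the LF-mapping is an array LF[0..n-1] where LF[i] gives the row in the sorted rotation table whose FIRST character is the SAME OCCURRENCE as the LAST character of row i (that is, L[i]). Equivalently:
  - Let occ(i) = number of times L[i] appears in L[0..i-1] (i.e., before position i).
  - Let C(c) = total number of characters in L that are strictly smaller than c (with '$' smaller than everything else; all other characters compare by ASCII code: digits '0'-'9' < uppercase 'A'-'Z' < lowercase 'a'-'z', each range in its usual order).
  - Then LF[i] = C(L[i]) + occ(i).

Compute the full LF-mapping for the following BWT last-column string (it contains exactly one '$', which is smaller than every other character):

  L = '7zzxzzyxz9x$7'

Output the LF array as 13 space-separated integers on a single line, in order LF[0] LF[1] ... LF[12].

Answer: 1 8 9 4 10 11 7 5 12 3 6 0 2

Derivation:
Char counts: '$':1, '7':2, '9':1, 'x':3, 'y':1, 'z':5
C (first-col start): C('$')=0, C('7')=1, C('9')=3, C('x')=4, C('y')=7, C('z')=8
L[0]='7': occ=0, LF[0]=C('7')+0=1+0=1
L[1]='z': occ=0, LF[1]=C('z')+0=8+0=8
L[2]='z': occ=1, LF[2]=C('z')+1=8+1=9
L[3]='x': occ=0, LF[3]=C('x')+0=4+0=4
L[4]='z': occ=2, LF[4]=C('z')+2=8+2=10
L[5]='z': occ=3, LF[5]=C('z')+3=8+3=11
L[6]='y': occ=0, LF[6]=C('y')+0=7+0=7
L[7]='x': occ=1, LF[7]=C('x')+1=4+1=5
L[8]='z': occ=4, LF[8]=C('z')+4=8+4=12
L[9]='9': occ=0, LF[9]=C('9')+0=3+0=3
L[10]='x': occ=2, LF[10]=C('x')+2=4+2=6
L[11]='$': occ=0, LF[11]=C('$')+0=0+0=0
L[12]='7': occ=1, LF[12]=C('7')+1=1+1=2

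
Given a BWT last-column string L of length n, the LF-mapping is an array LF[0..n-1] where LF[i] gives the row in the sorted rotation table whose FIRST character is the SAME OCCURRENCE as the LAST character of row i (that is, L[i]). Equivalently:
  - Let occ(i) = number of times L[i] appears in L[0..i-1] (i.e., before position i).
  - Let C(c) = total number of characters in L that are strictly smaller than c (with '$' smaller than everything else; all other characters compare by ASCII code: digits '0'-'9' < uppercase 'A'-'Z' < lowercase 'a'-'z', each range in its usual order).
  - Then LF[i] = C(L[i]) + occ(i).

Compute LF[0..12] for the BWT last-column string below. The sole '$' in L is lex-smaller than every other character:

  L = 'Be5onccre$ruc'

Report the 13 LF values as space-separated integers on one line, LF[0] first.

Char counts: '$':1, '5':1, 'B':1, 'c':3, 'e':2, 'n':1, 'o':1, 'r':2, 'u':1
C (first-col start): C('$')=0, C('5')=1, C('B')=2, C('c')=3, C('e')=6, C('n')=8, C('o')=9, C('r')=10, C('u')=12
L[0]='B': occ=0, LF[0]=C('B')+0=2+0=2
L[1]='e': occ=0, LF[1]=C('e')+0=6+0=6
L[2]='5': occ=0, LF[2]=C('5')+0=1+0=1
L[3]='o': occ=0, LF[3]=C('o')+0=9+0=9
L[4]='n': occ=0, LF[4]=C('n')+0=8+0=8
L[5]='c': occ=0, LF[5]=C('c')+0=3+0=3
L[6]='c': occ=1, LF[6]=C('c')+1=3+1=4
L[7]='r': occ=0, LF[7]=C('r')+0=10+0=10
L[8]='e': occ=1, LF[8]=C('e')+1=6+1=7
L[9]='$': occ=0, LF[9]=C('$')+0=0+0=0
L[10]='r': occ=1, LF[10]=C('r')+1=10+1=11
L[11]='u': occ=0, LF[11]=C('u')+0=12+0=12
L[12]='c': occ=2, LF[12]=C('c')+2=3+2=5

Answer: 2 6 1 9 8 3 4 10 7 0 11 12 5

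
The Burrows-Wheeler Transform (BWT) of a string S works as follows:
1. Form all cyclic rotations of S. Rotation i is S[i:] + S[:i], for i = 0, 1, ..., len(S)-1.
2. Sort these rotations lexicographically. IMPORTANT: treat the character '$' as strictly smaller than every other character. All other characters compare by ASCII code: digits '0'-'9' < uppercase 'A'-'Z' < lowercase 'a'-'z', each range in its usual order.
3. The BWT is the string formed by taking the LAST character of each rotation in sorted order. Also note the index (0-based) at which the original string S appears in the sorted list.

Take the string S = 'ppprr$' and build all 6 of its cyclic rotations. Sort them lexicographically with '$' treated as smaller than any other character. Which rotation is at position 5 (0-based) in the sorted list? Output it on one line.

All 6 rotations (rotation i = S[i:]+S[:i]):
  rot[0] = ppprr$
  rot[1] = pprr$p
  rot[2] = prr$pp
  rot[3] = rr$ppp
  rot[4] = r$pppr
  rot[5] = $ppprr
Sorted (with $ < everything):
  sorted[0] = $ppprr
  sorted[1] = ppprr$
  sorted[2] = pprr$p
  sorted[3] = prr$pp
  sorted[4] = r$pppr
  sorted[5] = rr$ppp
sorted[5] = rr$ppp

Answer: rr$ppp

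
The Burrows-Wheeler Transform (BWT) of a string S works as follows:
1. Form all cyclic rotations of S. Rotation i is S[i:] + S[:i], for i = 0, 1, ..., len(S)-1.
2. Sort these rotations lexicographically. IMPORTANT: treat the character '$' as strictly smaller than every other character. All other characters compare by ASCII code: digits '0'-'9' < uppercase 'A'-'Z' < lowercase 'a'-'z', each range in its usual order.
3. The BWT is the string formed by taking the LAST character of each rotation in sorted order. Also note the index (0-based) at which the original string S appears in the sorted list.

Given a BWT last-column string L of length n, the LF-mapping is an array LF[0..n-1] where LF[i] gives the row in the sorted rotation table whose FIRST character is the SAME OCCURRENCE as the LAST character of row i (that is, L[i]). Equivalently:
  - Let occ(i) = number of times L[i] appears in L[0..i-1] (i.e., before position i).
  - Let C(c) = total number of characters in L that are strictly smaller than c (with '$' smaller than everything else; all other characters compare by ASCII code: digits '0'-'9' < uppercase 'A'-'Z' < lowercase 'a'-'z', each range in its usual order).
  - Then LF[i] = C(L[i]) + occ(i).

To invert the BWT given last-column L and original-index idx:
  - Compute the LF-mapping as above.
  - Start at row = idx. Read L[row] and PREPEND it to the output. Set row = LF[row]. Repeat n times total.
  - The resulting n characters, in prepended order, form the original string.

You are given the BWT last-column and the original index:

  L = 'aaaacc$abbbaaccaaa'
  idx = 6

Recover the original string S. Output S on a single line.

Answer: abacaabacbaccaaaa$

Derivation:
LF mapping: 1 2 3 4 14 15 0 5 11 12 13 6 7 16 17 8 9 10
Walk LF starting at row 6, prepending L[row]:
  step 1: row=6, L[6]='$', prepend. Next row=LF[6]=0
  step 2: row=0, L[0]='a', prepend. Next row=LF[0]=1
  step 3: row=1, L[1]='a', prepend. Next row=LF[1]=2
  step 4: row=2, L[2]='a', prepend. Next row=LF[2]=3
  step 5: row=3, L[3]='a', prepend. Next row=LF[3]=4
  step 6: row=4, L[4]='c', prepend. Next row=LF[4]=14
  step 7: row=14, L[14]='c', prepend. Next row=LF[14]=17
  step 8: row=17, L[17]='a', prepend. Next row=LF[17]=10
  step 9: row=10, L[10]='b', prepend. Next row=LF[10]=13
  step 10: row=13, L[13]='c', prepend. Next row=LF[13]=16
  step 11: row=16, L[16]='a', prepend. Next row=LF[16]=9
  step 12: row=9, L[9]='b', prepend. Next row=LF[9]=12
  step 13: row=12, L[12]='a', prepend. Next row=LF[12]=7
  step 14: row=7, L[7]='a', prepend. Next row=LF[7]=5
  step 15: row=5, L[5]='c', prepend. Next row=LF[5]=15
  step 16: row=15, L[15]='a', prepend. Next row=LF[15]=8
  step 17: row=8, L[8]='b', prepend. Next row=LF[8]=11
  step 18: row=11, L[11]='a', prepend. Next row=LF[11]=6
Reversed output: abacaabacbaccaaaa$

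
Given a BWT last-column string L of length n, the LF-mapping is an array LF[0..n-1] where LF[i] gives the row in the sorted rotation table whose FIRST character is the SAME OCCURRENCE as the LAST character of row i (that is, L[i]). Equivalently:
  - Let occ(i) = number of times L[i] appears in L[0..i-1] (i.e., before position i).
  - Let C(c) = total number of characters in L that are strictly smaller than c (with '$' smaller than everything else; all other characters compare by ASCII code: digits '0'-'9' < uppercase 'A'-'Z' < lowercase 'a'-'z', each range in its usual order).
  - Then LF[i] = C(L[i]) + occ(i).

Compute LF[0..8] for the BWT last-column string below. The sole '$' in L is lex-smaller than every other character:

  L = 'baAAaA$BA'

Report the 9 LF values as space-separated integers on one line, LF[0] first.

Answer: 8 6 1 2 7 3 0 5 4

Derivation:
Char counts: '$':1, 'A':4, 'B':1, 'a':2, 'b':1
C (first-col start): C('$')=0, C('A')=1, C('B')=5, C('a')=6, C('b')=8
L[0]='b': occ=0, LF[0]=C('b')+0=8+0=8
L[1]='a': occ=0, LF[1]=C('a')+0=6+0=6
L[2]='A': occ=0, LF[2]=C('A')+0=1+0=1
L[3]='A': occ=1, LF[3]=C('A')+1=1+1=2
L[4]='a': occ=1, LF[4]=C('a')+1=6+1=7
L[5]='A': occ=2, LF[5]=C('A')+2=1+2=3
L[6]='$': occ=0, LF[6]=C('$')+0=0+0=0
L[7]='B': occ=0, LF[7]=C('B')+0=5+0=5
L[8]='A': occ=3, LF[8]=C('A')+3=1+3=4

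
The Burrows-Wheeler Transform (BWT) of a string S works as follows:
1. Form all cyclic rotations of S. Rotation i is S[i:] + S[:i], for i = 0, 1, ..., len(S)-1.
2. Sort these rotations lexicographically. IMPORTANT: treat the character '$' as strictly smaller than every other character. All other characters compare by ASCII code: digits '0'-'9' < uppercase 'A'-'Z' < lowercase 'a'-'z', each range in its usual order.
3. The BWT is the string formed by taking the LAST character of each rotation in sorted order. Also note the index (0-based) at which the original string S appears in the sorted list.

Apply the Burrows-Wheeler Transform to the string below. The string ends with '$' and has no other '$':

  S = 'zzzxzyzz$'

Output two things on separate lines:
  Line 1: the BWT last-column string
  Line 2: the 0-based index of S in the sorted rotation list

All 9 rotations (rotation i = S[i:]+S[:i]):
  rot[0] = zzzxzyzz$
  rot[1] = zzxzyzz$z
  rot[2] = zxzyzz$zz
  rot[3] = xzyzz$zzz
  rot[4] = zyzz$zzzx
  rot[5] = yzz$zzzxz
  rot[6] = zz$zzzxzy
  rot[7] = z$zzzxzyz
  rot[8] = $zzzxzyzz
Sorted (with $ < everything):
  sorted[0] = $zzzxzyzz  (last char: 'z')
  sorted[1] = xzyzz$zzz  (last char: 'z')
  sorted[2] = yzz$zzzxz  (last char: 'z')
  sorted[3] = z$zzzxzyz  (last char: 'z')
  sorted[4] = zxzyzz$zz  (last char: 'z')
  sorted[5] = zyzz$zzzx  (last char: 'x')
  sorted[6] = zz$zzzxzy  (last char: 'y')
  sorted[7] = zzxzyzz$z  (last char: 'z')
  sorted[8] = zzzxzyzz$  (last char: '$')
Last column: zzzzzxyz$
Original string S is at sorted index 8

Answer: zzzzzxyz$
8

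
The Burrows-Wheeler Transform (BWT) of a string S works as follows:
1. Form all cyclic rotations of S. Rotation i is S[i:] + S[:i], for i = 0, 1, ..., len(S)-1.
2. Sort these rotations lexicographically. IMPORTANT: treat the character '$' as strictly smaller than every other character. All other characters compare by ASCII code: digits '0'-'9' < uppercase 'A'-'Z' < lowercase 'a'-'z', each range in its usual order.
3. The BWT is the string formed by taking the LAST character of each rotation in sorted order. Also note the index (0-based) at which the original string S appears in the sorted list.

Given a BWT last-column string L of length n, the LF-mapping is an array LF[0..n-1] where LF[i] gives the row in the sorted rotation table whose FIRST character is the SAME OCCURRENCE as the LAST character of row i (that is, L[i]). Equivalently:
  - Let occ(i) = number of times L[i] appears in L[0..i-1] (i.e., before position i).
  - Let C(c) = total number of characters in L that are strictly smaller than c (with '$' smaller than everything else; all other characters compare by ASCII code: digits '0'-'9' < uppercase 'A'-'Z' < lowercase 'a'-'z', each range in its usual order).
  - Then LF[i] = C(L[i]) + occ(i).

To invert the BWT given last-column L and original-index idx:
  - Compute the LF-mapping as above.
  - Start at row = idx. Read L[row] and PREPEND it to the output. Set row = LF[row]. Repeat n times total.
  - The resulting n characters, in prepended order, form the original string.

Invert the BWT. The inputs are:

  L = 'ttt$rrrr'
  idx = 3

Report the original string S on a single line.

Answer: rtrrtrt$

Derivation:
LF mapping: 5 6 7 0 1 2 3 4
Walk LF starting at row 3, prepending L[row]:
  step 1: row=3, L[3]='$', prepend. Next row=LF[3]=0
  step 2: row=0, L[0]='t', prepend. Next row=LF[0]=5
  step 3: row=5, L[5]='r', prepend. Next row=LF[5]=2
  step 4: row=2, L[2]='t', prepend. Next row=LF[2]=7
  step 5: row=7, L[7]='r', prepend. Next row=LF[7]=4
  step 6: row=4, L[4]='r', prepend. Next row=LF[4]=1
  step 7: row=1, L[1]='t', prepend. Next row=LF[1]=6
  step 8: row=6, L[6]='r', prepend. Next row=LF[6]=3
Reversed output: rtrrtrt$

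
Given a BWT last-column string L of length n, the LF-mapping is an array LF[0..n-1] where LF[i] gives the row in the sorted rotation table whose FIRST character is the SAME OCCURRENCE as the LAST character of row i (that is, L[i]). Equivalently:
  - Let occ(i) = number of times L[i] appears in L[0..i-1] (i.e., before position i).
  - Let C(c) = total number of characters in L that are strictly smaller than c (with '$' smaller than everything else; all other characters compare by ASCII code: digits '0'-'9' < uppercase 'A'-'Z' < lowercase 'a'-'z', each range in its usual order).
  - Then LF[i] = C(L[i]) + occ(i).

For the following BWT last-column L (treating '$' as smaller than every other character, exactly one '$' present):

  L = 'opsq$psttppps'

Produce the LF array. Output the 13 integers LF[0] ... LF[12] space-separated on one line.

Char counts: '$':1, 'o':1, 'p':5, 'q':1, 's':3, 't':2
C (first-col start): C('$')=0, C('o')=1, C('p')=2, C('q')=7, C('s')=8, C('t')=11
L[0]='o': occ=0, LF[0]=C('o')+0=1+0=1
L[1]='p': occ=0, LF[1]=C('p')+0=2+0=2
L[2]='s': occ=0, LF[2]=C('s')+0=8+0=8
L[3]='q': occ=0, LF[3]=C('q')+0=7+0=7
L[4]='$': occ=0, LF[4]=C('$')+0=0+0=0
L[5]='p': occ=1, LF[5]=C('p')+1=2+1=3
L[6]='s': occ=1, LF[6]=C('s')+1=8+1=9
L[7]='t': occ=0, LF[7]=C('t')+0=11+0=11
L[8]='t': occ=1, LF[8]=C('t')+1=11+1=12
L[9]='p': occ=2, LF[9]=C('p')+2=2+2=4
L[10]='p': occ=3, LF[10]=C('p')+3=2+3=5
L[11]='p': occ=4, LF[11]=C('p')+4=2+4=6
L[12]='s': occ=2, LF[12]=C('s')+2=8+2=10

Answer: 1 2 8 7 0 3 9 11 12 4 5 6 10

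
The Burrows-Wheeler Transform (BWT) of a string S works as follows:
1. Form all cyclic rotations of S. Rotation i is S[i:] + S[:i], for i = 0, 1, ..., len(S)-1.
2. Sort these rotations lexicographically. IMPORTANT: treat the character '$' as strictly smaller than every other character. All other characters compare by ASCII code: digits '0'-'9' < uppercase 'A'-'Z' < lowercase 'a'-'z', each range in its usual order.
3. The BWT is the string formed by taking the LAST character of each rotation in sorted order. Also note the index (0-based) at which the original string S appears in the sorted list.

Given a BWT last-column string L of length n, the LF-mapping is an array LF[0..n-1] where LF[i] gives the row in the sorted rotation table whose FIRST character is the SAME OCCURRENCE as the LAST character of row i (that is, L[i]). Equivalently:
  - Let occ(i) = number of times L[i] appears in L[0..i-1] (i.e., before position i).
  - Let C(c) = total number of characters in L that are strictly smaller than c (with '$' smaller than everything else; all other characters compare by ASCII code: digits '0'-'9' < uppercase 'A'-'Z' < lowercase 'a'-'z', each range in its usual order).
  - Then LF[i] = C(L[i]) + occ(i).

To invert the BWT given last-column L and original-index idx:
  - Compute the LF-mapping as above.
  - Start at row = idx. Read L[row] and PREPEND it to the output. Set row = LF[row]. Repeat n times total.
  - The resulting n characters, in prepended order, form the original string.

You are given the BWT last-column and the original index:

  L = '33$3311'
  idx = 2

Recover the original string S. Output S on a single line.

LF mapping: 3 4 0 5 6 1 2
Walk LF starting at row 2, prepending L[row]:
  step 1: row=2, L[2]='$', prepend. Next row=LF[2]=0
  step 2: row=0, L[0]='3', prepend. Next row=LF[0]=3
  step 3: row=3, L[3]='3', prepend. Next row=LF[3]=5
  step 4: row=5, L[5]='1', prepend. Next row=LF[5]=1
  step 5: row=1, L[1]='3', prepend. Next row=LF[1]=4
  step 6: row=4, L[4]='3', prepend. Next row=LF[4]=6
  step 7: row=6, L[6]='1', prepend. Next row=LF[6]=2
Reversed output: 133133$

Answer: 133133$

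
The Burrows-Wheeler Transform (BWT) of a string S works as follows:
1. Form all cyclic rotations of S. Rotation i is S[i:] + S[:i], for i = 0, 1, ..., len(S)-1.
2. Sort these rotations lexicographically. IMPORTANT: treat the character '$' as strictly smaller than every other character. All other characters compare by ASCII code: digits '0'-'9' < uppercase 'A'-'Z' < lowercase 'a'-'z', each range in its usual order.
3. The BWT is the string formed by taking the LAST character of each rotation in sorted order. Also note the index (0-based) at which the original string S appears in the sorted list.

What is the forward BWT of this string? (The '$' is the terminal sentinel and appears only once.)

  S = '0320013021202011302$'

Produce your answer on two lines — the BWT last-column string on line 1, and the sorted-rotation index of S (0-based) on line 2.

All 20 rotations (rotation i = S[i:]+S[:i]):
  rot[0] = 0320013021202011302$
  rot[1] = 320013021202011302$0
  rot[2] = 20013021202011302$03
  rot[3] = 0013021202011302$032
  rot[4] = 013021202011302$0320
  rot[5] = 13021202011302$03200
  rot[6] = 3021202011302$032001
  rot[7] = 021202011302$0320013
  rot[8] = 21202011302$03200130
  rot[9] = 1202011302$032001302
  rot[10] = 202011302$0320013021
  rot[11] = 02011302$03200130212
  rot[12] = 2011302$032001302120
  rot[13] = 011302$0320013021202
  rot[14] = 11302$03200130212020
  rot[15] = 1302$032001302120201
  rot[16] = 302$0320013021202011
  rot[17] = 02$03200130212020113
  rot[18] = 2$032001302120201130
  rot[19] = $0320013021202011302
Sorted (with $ < everything):
  sorted[0] = $0320013021202011302  (last char: '2')
  sorted[1] = 0013021202011302$032  (last char: '2')
  sorted[2] = 011302$0320013021202  (last char: '2')
  sorted[3] = 013021202011302$0320  (last char: '0')
  sorted[4] = 02$03200130212020113  (last char: '3')
  sorted[5] = 02011302$03200130212  (last char: '2')
  sorted[6] = 021202011302$0320013  (last char: '3')
  sorted[7] = 0320013021202011302$  (last char: '$')
  sorted[8] = 11302$03200130212020  (last char: '0')
  sorted[9] = 1202011302$032001302  (last char: '2')
  sorted[10] = 1302$032001302120201  (last char: '1')
  sorted[11] = 13021202011302$03200  (last char: '0')
  sorted[12] = 2$032001302120201130  (last char: '0')
  sorted[13] = 20013021202011302$03  (last char: '3')
  sorted[14] = 2011302$032001302120  (last char: '0')
  sorted[15] = 202011302$0320013021  (last char: '1')
  sorted[16] = 21202011302$03200130  (last char: '0')
  sorted[17] = 302$0320013021202011  (last char: '1')
  sorted[18] = 3021202011302$032001  (last char: '1')
  sorted[19] = 320013021202011302$0  (last char: '0')
Last column: 2220323$021003010110
Original string S is at sorted index 7

Answer: 2220323$021003010110
7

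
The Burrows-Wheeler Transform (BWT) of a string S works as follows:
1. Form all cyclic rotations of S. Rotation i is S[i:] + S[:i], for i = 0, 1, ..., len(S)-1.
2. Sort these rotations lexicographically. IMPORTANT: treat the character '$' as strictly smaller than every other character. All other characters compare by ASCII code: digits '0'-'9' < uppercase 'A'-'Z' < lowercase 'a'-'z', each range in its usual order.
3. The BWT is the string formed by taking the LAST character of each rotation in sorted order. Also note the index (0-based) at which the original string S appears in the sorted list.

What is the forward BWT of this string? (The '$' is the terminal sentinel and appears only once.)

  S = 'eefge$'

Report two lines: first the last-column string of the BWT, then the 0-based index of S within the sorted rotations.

Answer: eg$eef
2

Derivation:
All 6 rotations (rotation i = S[i:]+S[:i]):
  rot[0] = eefge$
  rot[1] = efge$e
  rot[2] = fge$ee
  rot[3] = ge$eef
  rot[4] = e$eefg
  rot[5] = $eefge
Sorted (with $ < everything):
  sorted[0] = $eefge  (last char: 'e')
  sorted[1] = e$eefg  (last char: 'g')
  sorted[2] = eefge$  (last char: '$')
  sorted[3] = efge$e  (last char: 'e')
  sorted[4] = fge$ee  (last char: 'e')
  sorted[5] = ge$eef  (last char: 'f')
Last column: eg$eef
Original string S is at sorted index 2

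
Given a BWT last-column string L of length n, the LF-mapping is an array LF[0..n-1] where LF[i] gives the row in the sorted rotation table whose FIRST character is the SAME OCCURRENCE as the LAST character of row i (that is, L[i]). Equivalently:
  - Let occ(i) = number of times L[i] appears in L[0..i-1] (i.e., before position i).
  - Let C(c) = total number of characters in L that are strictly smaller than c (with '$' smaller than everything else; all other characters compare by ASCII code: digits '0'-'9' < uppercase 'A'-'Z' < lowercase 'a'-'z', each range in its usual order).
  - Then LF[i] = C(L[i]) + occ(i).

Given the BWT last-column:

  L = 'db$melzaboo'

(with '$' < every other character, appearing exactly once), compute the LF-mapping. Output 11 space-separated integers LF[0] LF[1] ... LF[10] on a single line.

Answer: 4 2 0 7 5 6 10 1 3 8 9

Derivation:
Char counts: '$':1, 'a':1, 'b':2, 'd':1, 'e':1, 'l':1, 'm':1, 'o':2, 'z':1
C (first-col start): C('$')=0, C('a')=1, C('b')=2, C('d')=4, C('e')=5, C('l')=6, C('m')=7, C('o')=8, C('z')=10
L[0]='d': occ=0, LF[0]=C('d')+0=4+0=4
L[1]='b': occ=0, LF[1]=C('b')+0=2+0=2
L[2]='$': occ=0, LF[2]=C('$')+0=0+0=0
L[3]='m': occ=0, LF[3]=C('m')+0=7+0=7
L[4]='e': occ=0, LF[4]=C('e')+0=5+0=5
L[5]='l': occ=0, LF[5]=C('l')+0=6+0=6
L[6]='z': occ=0, LF[6]=C('z')+0=10+0=10
L[7]='a': occ=0, LF[7]=C('a')+0=1+0=1
L[8]='b': occ=1, LF[8]=C('b')+1=2+1=3
L[9]='o': occ=0, LF[9]=C('o')+0=8+0=8
L[10]='o': occ=1, LF[10]=C('o')+1=8+1=9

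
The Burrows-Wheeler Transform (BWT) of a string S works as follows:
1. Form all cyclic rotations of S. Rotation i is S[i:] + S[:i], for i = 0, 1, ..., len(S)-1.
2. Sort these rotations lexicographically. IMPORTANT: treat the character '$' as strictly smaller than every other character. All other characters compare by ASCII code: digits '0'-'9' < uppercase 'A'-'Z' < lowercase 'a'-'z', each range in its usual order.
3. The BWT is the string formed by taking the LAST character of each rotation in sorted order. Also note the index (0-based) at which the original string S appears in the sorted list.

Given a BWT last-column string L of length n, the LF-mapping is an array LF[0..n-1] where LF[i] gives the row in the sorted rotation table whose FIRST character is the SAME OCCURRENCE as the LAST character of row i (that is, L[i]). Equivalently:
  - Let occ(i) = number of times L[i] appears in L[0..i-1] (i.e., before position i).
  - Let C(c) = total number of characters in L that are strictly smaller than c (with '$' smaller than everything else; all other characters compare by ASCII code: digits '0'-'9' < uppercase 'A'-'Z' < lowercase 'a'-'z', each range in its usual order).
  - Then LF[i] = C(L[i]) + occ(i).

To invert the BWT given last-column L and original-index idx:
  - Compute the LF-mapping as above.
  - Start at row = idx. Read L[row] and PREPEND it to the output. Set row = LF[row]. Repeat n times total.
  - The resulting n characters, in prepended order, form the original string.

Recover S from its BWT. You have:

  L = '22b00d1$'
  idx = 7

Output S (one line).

LF mapping: 4 5 6 1 2 7 3 0
Walk LF starting at row 7, prepending L[row]:
  step 1: row=7, L[7]='$', prepend. Next row=LF[7]=0
  step 2: row=0, L[0]='2', prepend. Next row=LF[0]=4
  step 3: row=4, L[4]='0', prepend. Next row=LF[4]=2
  step 4: row=2, L[2]='b', prepend. Next row=LF[2]=6
  step 5: row=6, L[6]='1', prepend. Next row=LF[6]=3
  step 6: row=3, L[3]='0', prepend. Next row=LF[3]=1
  step 7: row=1, L[1]='2', prepend. Next row=LF[1]=5
  step 8: row=5, L[5]='d', prepend. Next row=LF[5]=7
Reversed output: d201b02$

Answer: d201b02$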